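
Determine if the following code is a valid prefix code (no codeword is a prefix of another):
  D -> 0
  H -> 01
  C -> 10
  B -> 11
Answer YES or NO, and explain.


Checking each pair (does one codeword prefix another?):
  D='0' vs H='01': prefix -- VIOLATION

NO -- this is NOT a valid prefix code. D (0) is a prefix of H (01).


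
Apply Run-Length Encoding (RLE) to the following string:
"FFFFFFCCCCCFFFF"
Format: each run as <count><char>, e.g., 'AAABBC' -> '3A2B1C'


Scanning runs left to right:
  i=0: run of 'F' x 6 -> '6F'
  i=6: run of 'C' x 5 -> '5C'
  i=11: run of 'F' x 4 -> '4F'

RLE = 6F5C4F


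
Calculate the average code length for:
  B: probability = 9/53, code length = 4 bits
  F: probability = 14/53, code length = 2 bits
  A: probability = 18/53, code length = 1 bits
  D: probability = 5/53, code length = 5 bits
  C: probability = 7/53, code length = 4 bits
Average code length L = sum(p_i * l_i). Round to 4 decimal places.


Weighted contributions p_i * l_i:
  B: (9/53) * 4 = 36/53
  F: (14/53) * 2 = 28/53
  A: (18/53) * 1 = 18/53
  D: (5/53) * 5 = 25/53
  C: (7/53) * 4 = 28/53
Sum = (36 + 28 + 18 + 25 + 28)/53 = 135/53

L = 135/53 = 2.5472 bits/symbol


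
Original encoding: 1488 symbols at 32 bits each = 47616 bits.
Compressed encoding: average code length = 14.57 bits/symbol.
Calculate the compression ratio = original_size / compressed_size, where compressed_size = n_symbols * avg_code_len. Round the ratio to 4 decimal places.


original_size = n_symbols * orig_bits = 1488 * 32 = 47616 bits
compressed_size = n_symbols * avg_code_len = 1488 * 14.57 = 21680.16 bits
ratio = original_size / compressed_size = 47616 / 21680.16 = 2.1963

Compression ratio = 2.1963


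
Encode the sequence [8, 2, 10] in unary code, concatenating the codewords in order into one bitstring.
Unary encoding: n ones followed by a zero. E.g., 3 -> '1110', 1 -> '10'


Encode each number as n ones followed by a terminating 0:
  8 -> 111111110 (9 bits)
  2 -> 110 (3 bits)
  10 -> 11111111110 (11 bits)
Total length = 9 + 3 + 11 = 23 bits.

Unary([8, 2, 10]) = 11111111011011111111110 (23 bits)


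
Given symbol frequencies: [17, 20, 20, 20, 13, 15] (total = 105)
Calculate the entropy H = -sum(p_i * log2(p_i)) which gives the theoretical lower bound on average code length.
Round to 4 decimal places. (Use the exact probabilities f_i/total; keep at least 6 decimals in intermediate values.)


Per-symbol terms -p_i * log2(p_i) with p_i = f_i/105:
  p = 17/105 = 0.161905: log2(p) = -2.626783, -p*log2(p) = 0.425289
  p = 20/105 = 0.190476: log2(p) = -2.392317, -p*log2(p) = 0.455680
  p = 20/105 = 0.190476: log2(p) = -2.392317, -p*log2(p) = 0.455680
  p = 20/105 = 0.190476: log2(p) = -2.392317, -p*log2(p) = 0.455680
  p = 13/105 = 0.123810: log2(p) = -3.013806, -p*log2(p) = 0.373138
  p = 15/105 = 0.142857: log2(p) = -2.807355, -p*log2(p) = 0.401051
H = 0.425289 + 0.455680 + 0.455680 + 0.455680 + 0.373138 + 0.401051 = 2.566518

H = 2.5665 bits/symbol


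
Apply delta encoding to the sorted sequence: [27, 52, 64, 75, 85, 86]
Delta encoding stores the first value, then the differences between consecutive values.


First value: 27
Deltas:
  52 - 27 = 25
  64 - 52 = 12
  75 - 64 = 11
  85 - 75 = 10
  86 - 85 = 1


Delta encoded: [27, 25, 12, 11, 10, 1]


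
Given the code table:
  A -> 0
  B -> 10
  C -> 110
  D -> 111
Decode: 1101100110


Decoding:
110 -> C
110 -> C
0 -> A
110 -> C


Result: CCAC


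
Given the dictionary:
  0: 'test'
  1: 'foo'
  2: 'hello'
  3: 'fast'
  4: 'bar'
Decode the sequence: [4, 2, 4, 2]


Look up each index in the dictionary:
  4 -> 'bar'
  2 -> 'hello'
  4 -> 'bar'
  2 -> 'hello'

Decoded: "bar hello bar hello"


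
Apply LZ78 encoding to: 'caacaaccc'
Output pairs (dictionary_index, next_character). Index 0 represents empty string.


LZ78 encoding steps:
Dictionary: {0: ''}
Step 1: w='' (idx 0), next='c' -> output (0, 'c'), add 'c' as idx 1
Step 2: w='' (idx 0), next='a' -> output (0, 'a'), add 'a' as idx 2
Step 3: w='a' (idx 2), next='c' -> output (2, 'c'), add 'ac' as idx 3
Step 4: w='a' (idx 2), next='a' -> output (2, 'a'), add 'aa' as idx 4
Step 5: w='c' (idx 1), next='c' -> output (1, 'c'), add 'cc' as idx 5
Step 6: w='c' (idx 1), end of input -> output (1, '')


Encoded: [(0, 'c'), (0, 'a'), (2, 'c'), (2, 'a'), (1, 'c'), (1, '')]


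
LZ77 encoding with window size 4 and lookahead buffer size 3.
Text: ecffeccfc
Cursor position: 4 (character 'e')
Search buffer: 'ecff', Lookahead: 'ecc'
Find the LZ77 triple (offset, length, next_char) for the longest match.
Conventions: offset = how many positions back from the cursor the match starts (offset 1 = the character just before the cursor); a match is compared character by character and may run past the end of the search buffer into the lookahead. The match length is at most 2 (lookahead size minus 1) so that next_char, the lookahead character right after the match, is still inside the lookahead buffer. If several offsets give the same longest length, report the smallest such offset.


Try each offset into the search buffer:
  offset=1 (pos 3, char 'f'): match length 0
  offset=2 (pos 2, char 'f'): match length 0
  offset=3 (pos 1, char 'c'): match length 0
  offset=4 (pos 0, char 'e'): match length 2
Longest match has length 2 at offset 4.
next_char = character at position 4 + 2 = 6 -> 'c'

Best match: offset=4, length=2 (matching 'ec' starting at position 0)
LZ77 triple: (4, 2, 'c')


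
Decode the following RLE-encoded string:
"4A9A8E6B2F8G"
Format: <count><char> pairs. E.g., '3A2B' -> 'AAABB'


Expanding each <count><char> pair:
  4A -> 'AAAA'
  9A -> 'AAAAAAAAA'
  8E -> 'EEEEEEEE'
  6B -> 'BBBBBB'
  2F -> 'FF'
  8G -> 'GGGGGGGG'

Decoded = AAAAAAAAAAAAAEEEEEEEEBBBBBBFFGGGGGGGG


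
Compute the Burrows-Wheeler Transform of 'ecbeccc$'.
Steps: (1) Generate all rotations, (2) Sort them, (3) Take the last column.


Rotations (sorted):
  0: $ecbeccc -> last char: c
  1: beccc$ec -> last char: c
  2: c$ecbecc -> last char: c
  3: cbeccc$e -> last char: e
  4: cc$ecbec -> last char: c
  5: ccc$ecbe -> last char: e
  6: ecbeccc$ -> last char: $
  7: eccc$ecb -> last char: b


BWT = cccece$b


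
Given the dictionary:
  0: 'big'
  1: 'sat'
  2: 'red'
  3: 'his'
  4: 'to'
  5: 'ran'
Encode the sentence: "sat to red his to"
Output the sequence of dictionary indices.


Look up each word in the dictionary:
  'sat' -> 1
  'to' -> 4
  'red' -> 2
  'his' -> 3
  'to' -> 4

Encoded: [1, 4, 2, 3, 4]


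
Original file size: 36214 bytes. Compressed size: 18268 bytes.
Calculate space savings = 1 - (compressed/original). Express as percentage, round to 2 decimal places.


ratio = compressed/original = 18268/36214 = 0.504446
savings = 1 - ratio = 1 - 0.504446 = 0.495554
as a percentage: 0.495554 * 100 = 49.56%

Space savings = 1 - 18268/36214 = 49.56%


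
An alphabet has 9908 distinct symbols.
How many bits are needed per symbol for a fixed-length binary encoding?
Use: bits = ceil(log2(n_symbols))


log2(9908) = 13.2744
Bracket: 2^13 = 8192 < 9908 <= 2^14 = 16384
So ceil(log2(9908)) = 14

bits = ceil(log2(9908)) = ceil(13.2744) = 14 bits


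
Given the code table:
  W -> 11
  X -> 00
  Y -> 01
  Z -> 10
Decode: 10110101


Decoding:
10 -> Z
11 -> W
01 -> Y
01 -> Y


Result: ZWYY


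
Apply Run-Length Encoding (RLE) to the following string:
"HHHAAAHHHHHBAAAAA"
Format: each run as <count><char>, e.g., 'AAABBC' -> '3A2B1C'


Scanning runs left to right:
  i=0: run of 'H' x 3 -> '3H'
  i=3: run of 'A' x 3 -> '3A'
  i=6: run of 'H' x 5 -> '5H'
  i=11: run of 'B' x 1 -> '1B'
  i=12: run of 'A' x 5 -> '5A'

RLE = 3H3A5H1B5A


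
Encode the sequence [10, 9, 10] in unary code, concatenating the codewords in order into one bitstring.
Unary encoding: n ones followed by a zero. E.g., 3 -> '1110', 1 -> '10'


Encode each number as n ones followed by a terminating 0:
  10 -> 11111111110 (11 bits)
  9 -> 1111111110 (10 bits)
  10 -> 11111111110 (11 bits)
Total length = 11 + 10 + 11 = 32 bits.

Unary([10, 9, 10]) = 11111111110111111111011111111110 (32 bits)


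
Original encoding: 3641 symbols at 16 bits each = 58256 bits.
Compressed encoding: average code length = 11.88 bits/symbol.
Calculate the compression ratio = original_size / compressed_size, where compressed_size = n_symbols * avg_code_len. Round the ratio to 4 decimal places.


original_size = n_symbols * orig_bits = 3641 * 16 = 58256 bits
compressed_size = n_symbols * avg_code_len = 3641 * 11.88 = 43255.08 bits
ratio = original_size / compressed_size = 58256 / 43255.08 = 1.3468

Compression ratio = 1.3468


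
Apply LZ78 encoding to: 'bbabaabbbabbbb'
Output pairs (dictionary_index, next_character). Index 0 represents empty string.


LZ78 encoding steps:
Dictionary: {0: ''}
Step 1: w='' (idx 0), next='b' -> output (0, 'b'), add 'b' as idx 1
Step 2: w='b' (idx 1), next='a' -> output (1, 'a'), add 'ba' as idx 2
Step 3: w='ba' (idx 2), next='a' -> output (2, 'a'), add 'baa' as idx 3
Step 4: w='b' (idx 1), next='b' -> output (1, 'b'), add 'bb' as idx 4
Step 5: w='ba' (idx 2), next='b' -> output (2, 'b'), add 'bab' as idx 5
Step 6: w='bb' (idx 4), next='b' -> output (4, 'b'), add 'bbb' as idx 6


Encoded: [(0, 'b'), (1, 'a'), (2, 'a'), (1, 'b'), (2, 'b'), (4, 'b')]


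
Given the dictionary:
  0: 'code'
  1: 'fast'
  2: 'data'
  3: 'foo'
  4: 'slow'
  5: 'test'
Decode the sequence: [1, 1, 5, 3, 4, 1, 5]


Look up each index in the dictionary:
  1 -> 'fast'
  1 -> 'fast'
  5 -> 'test'
  3 -> 'foo'
  4 -> 'slow'
  1 -> 'fast'
  5 -> 'test'

Decoded: "fast fast test foo slow fast test"


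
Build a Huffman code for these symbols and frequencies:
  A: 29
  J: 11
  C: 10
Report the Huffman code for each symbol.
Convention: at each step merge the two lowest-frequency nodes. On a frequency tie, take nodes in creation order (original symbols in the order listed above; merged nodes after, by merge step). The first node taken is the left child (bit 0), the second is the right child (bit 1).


Huffman tree construction:
Step 1: Merge C(10) + J(11) = 21
Step 2: Merge (C+J)(21) + A(29) = 50
Read each symbol's code off the tree from the root (left child = 0, right child = 1).

Codes:
  A: 1 (length 1)
  J: 01 (length 2)
  C: 00 (length 2)
Average code length: 71/50 = 1.4200 bits/symbol


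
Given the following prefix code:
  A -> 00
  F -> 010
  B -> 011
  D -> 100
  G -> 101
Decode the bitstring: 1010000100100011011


Decoding step by step:
Bits 101 -> G
Bits 00 -> A
Bits 00 -> A
Bits 100 -> D
Bits 100 -> D
Bits 011 -> B
Bits 011 -> B


Decoded message: GAADDBB


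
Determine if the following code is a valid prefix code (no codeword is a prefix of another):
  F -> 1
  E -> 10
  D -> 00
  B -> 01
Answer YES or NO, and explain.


Checking each pair (does one codeword prefix another?):
  F='1' vs E='10': prefix -- VIOLATION

NO -- this is NOT a valid prefix code. F (1) is a prefix of E (10).


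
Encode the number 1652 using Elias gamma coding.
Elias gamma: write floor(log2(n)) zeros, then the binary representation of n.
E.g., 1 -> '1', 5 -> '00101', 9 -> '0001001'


num_bits = floor(log2(1652)) + 1 = 11
leading_zeros = num_bits - 1 = 10
binary(1652) = 11001110100

Elias gamma(1652) = '0000000000' + '11001110100' = 000000000011001110100 (21 bits)


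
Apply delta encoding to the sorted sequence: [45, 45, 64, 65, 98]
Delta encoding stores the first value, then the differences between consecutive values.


First value: 45
Deltas:
  45 - 45 = 0
  64 - 45 = 19
  65 - 64 = 1
  98 - 65 = 33


Delta encoded: [45, 0, 19, 1, 33]


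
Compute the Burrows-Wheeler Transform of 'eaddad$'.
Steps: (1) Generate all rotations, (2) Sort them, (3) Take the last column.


Rotations (sorted):
  0: $eaddad -> last char: d
  1: ad$eadd -> last char: d
  2: addad$e -> last char: e
  3: d$eadda -> last char: a
  4: dad$ead -> last char: d
  5: ddad$ea -> last char: a
  6: eaddad$ -> last char: $


BWT = ddeada$


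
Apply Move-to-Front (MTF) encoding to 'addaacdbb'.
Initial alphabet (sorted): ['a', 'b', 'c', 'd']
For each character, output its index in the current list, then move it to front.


MTF encoding:
'a': index 0 in ['a', 'b', 'c', 'd'] -> ['a', 'b', 'c', 'd']
'd': index 3 in ['a', 'b', 'c', 'd'] -> ['d', 'a', 'b', 'c']
'd': index 0 in ['d', 'a', 'b', 'c'] -> ['d', 'a', 'b', 'c']
'a': index 1 in ['d', 'a', 'b', 'c'] -> ['a', 'd', 'b', 'c']
'a': index 0 in ['a', 'd', 'b', 'c'] -> ['a', 'd', 'b', 'c']
'c': index 3 in ['a', 'd', 'b', 'c'] -> ['c', 'a', 'd', 'b']
'd': index 2 in ['c', 'a', 'd', 'b'] -> ['d', 'c', 'a', 'b']
'b': index 3 in ['d', 'c', 'a', 'b'] -> ['b', 'd', 'c', 'a']
'b': index 0 in ['b', 'd', 'c', 'a'] -> ['b', 'd', 'c', 'a']


Output: [0, 3, 0, 1, 0, 3, 2, 3, 0]


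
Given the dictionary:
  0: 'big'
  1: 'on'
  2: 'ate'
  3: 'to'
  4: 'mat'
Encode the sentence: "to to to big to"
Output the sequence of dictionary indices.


Look up each word in the dictionary:
  'to' -> 3
  'to' -> 3
  'to' -> 3
  'big' -> 0
  'to' -> 3

Encoded: [3, 3, 3, 0, 3]


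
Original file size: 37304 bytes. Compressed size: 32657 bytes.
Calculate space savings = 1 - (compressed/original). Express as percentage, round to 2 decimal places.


ratio = compressed/original = 32657/37304 = 0.875429
savings = 1 - ratio = 1 - 0.875429 = 0.124571
as a percentage: 0.124571 * 100 = 12.46%

Space savings = 1 - 32657/37304 = 12.46%


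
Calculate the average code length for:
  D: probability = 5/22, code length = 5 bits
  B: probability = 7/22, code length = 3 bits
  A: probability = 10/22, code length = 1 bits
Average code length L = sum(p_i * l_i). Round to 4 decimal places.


Weighted contributions p_i * l_i:
  D: (5/22) * 5 = 25/22
  B: (7/22) * 3 = 21/22
  A: (10/22) * 1 = 10/22
Sum = (25 + 21 + 10)/22 = 56/22

L = 56/22 = 2.5455 bits/symbol


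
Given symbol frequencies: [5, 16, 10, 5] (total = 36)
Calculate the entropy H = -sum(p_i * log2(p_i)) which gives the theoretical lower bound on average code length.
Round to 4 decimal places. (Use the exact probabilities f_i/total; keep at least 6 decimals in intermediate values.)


Per-symbol terms -p_i * log2(p_i) with p_i = f_i/36:
  p = 5/36 = 0.138889: log2(p) = -2.847997, -p*log2(p) = 0.395555
  p = 16/36 = 0.444444: log2(p) = -1.169925, -p*log2(p) = 0.519967
  p = 10/36 = 0.277778: log2(p) = -1.847997, -p*log2(p) = 0.513332
  p = 5/36 = 0.138889: log2(p) = -2.847997, -p*log2(p) = 0.395555
H = 0.395555 + 0.519967 + 0.513332 + 0.395555 = 1.824409

H = 1.8244 bits/symbol


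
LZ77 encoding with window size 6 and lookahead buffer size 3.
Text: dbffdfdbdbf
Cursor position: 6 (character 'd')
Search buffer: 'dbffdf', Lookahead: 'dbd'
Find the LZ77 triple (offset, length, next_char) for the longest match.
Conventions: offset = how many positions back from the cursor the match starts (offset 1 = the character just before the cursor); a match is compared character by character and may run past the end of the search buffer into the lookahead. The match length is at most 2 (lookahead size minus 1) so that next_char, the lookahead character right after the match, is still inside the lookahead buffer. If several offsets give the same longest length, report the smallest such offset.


Try each offset into the search buffer:
  offset=1 (pos 5, char 'f'): match length 0
  offset=2 (pos 4, char 'd'): match length 1
  offset=3 (pos 3, char 'f'): match length 0
  offset=4 (pos 2, char 'f'): match length 0
  offset=5 (pos 1, char 'b'): match length 0
  offset=6 (pos 0, char 'd'): match length 2
Longest match has length 2 at offset 6.
next_char = character at position 6 + 2 = 8 -> 'd'

Best match: offset=6, length=2 (matching 'db' starting at position 0)
LZ77 triple: (6, 2, 'd')


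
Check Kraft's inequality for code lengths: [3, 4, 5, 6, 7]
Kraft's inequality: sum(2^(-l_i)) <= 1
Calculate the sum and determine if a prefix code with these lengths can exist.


Sum = 2^(-3) + 2^(-4) + 2^(-5) + 2^(-6) + 2^(-7)
    = 0.125 + 0.0625 + 0.03125 + 0.015625 + 0.0078125
    = 31/128 = 0.2421875
Since 0.2421875 <= 1, Kraft's inequality IS satisfied.
A prefix code with these lengths CAN exist.

Kraft sum = 0.2421875. Satisfied.


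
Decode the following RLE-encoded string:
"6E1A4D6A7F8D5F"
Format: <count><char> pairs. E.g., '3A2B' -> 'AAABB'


Expanding each <count><char> pair:
  6E -> 'EEEEEE'
  1A -> 'A'
  4D -> 'DDDD'
  6A -> 'AAAAAA'
  7F -> 'FFFFFFF'
  8D -> 'DDDDDDDD'
  5F -> 'FFFFF'

Decoded = EEEEEEADDDDAAAAAAFFFFFFFDDDDDDDDFFFFF


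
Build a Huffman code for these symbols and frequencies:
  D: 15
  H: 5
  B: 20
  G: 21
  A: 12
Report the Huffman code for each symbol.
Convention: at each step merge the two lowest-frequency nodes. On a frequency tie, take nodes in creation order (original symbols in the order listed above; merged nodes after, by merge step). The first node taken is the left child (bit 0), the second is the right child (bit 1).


Huffman tree construction:
Step 1: Merge H(5) + A(12) = 17
Step 2: Merge D(15) + (H+A)(17) = 32
Step 3: Merge B(20) + G(21) = 41
Step 4: Merge (D+(H+A))(32) + (B+G)(41) = 73
Read each symbol's code off the tree from the root (left child = 0, right child = 1).

Codes:
  D: 00 (length 2)
  H: 010 (length 3)
  B: 10 (length 2)
  G: 11 (length 2)
  A: 011 (length 3)
Average code length: 163/73 = 2.2329 bits/symbol


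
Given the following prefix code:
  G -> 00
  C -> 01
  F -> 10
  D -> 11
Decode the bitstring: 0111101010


Decoding step by step:
Bits 01 -> C
Bits 11 -> D
Bits 10 -> F
Bits 10 -> F
Bits 10 -> F


Decoded message: CDFFF


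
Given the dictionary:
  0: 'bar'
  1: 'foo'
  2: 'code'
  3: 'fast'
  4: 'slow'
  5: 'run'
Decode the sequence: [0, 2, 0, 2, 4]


Look up each index in the dictionary:
  0 -> 'bar'
  2 -> 'code'
  0 -> 'bar'
  2 -> 'code'
  4 -> 'slow'

Decoded: "bar code bar code slow"


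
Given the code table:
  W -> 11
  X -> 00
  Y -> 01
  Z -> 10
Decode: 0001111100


Decoding:
00 -> X
01 -> Y
11 -> W
11 -> W
00 -> X


Result: XYWWX


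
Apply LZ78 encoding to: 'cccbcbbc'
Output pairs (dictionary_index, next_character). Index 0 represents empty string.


LZ78 encoding steps:
Dictionary: {0: ''}
Step 1: w='' (idx 0), next='c' -> output (0, 'c'), add 'c' as idx 1
Step 2: w='c' (idx 1), next='c' -> output (1, 'c'), add 'cc' as idx 2
Step 3: w='' (idx 0), next='b' -> output (0, 'b'), add 'b' as idx 3
Step 4: w='c' (idx 1), next='b' -> output (1, 'b'), add 'cb' as idx 4
Step 5: w='b' (idx 3), next='c' -> output (3, 'c'), add 'bc' as idx 5


Encoded: [(0, 'c'), (1, 'c'), (0, 'b'), (1, 'b'), (3, 'c')]


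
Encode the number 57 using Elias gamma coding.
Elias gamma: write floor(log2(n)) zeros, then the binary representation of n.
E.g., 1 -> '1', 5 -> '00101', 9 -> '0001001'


num_bits = floor(log2(57)) + 1 = 6
leading_zeros = num_bits - 1 = 5
binary(57) = 111001

Elias gamma(57) = '00000' + '111001' = 00000111001 (11 bits)


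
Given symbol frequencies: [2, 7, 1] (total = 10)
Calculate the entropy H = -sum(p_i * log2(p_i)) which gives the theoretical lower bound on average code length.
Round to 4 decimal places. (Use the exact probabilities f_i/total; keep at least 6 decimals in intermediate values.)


Per-symbol terms -p_i * log2(p_i) with p_i = f_i/10:
  p = 2/10 = 0.200000: log2(p) = -2.321928, -p*log2(p) = 0.464386
  p = 7/10 = 0.700000: log2(p) = -0.514573, -p*log2(p) = 0.360201
  p = 1/10 = 0.100000: log2(p) = -3.321928, -p*log2(p) = 0.332193
H = 0.464386 + 0.360201 + 0.332193 = 1.156780

H = 1.1568 bits/symbol


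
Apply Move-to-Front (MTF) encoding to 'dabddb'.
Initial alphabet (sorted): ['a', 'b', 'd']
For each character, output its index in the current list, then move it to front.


MTF encoding:
'd': index 2 in ['a', 'b', 'd'] -> ['d', 'a', 'b']
'a': index 1 in ['d', 'a', 'b'] -> ['a', 'd', 'b']
'b': index 2 in ['a', 'd', 'b'] -> ['b', 'a', 'd']
'd': index 2 in ['b', 'a', 'd'] -> ['d', 'b', 'a']
'd': index 0 in ['d', 'b', 'a'] -> ['d', 'b', 'a']
'b': index 1 in ['d', 'b', 'a'] -> ['b', 'd', 'a']


Output: [2, 1, 2, 2, 0, 1]


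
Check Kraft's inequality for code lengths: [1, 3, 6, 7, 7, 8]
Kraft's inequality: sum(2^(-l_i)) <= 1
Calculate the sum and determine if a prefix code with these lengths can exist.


Sum = 2^(-1) + 2^(-3) + 2^(-6) + 2^(-7) + 2^(-7) + 2^(-8)
    = 0.5 + 0.125 + 0.015625 + 0.0078125 + 0.0078125 + 0.00390625
    = 169/256 = 0.66015625
Since 0.66015625 <= 1, Kraft's inequality IS satisfied.
A prefix code with these lengths CAN exist.

Kraft sum = 0.66015625. Satisfied.


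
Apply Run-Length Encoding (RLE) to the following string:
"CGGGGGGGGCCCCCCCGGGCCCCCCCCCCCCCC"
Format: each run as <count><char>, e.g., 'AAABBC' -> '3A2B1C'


Scanning runs left to right:
  i=0: run of 'C' x 1 -> '1C'
  i=1: run of 'G' x 8 -> '8G'
  i=9: run of 'C' x 7 -> '7C'
  i=16: run of 'G' x 3 -> '3G'
  i=19: run of 'C' x 14 -> '14C'

RLE = 1C8G7C3G14C


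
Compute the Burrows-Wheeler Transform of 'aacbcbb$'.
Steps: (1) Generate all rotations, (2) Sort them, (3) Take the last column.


Rotations (sorted):
  0: $aacbcbb -> last char: b
  1: aacbcbb$ -> last char: $
  2: acbcbb$a -> last char: a
  3: b$aacbcb -> last char: b
  4: bb$aacbc -> last char: c
  5: bcbb$aac -> last char: c
  6: cbb$aacb -> last char: b
  7: cbcbb$aa -> last char: a


BWT = b$abccba


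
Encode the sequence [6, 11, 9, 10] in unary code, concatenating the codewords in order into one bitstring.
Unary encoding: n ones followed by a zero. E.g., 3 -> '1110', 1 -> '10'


Encode each number as n ones followed by a terminating 0:
  6 -> 1111110 (7 bits)
  11 -> 111111111110 (12 bits)
  9 -> 1111111110 (10 bits)
  10 -> 11111111110 (11 bits)
Total length = 7 + 12 + 10 + 11 = 40 bits.

Unary([6, 11, 9, 10]) = 1111110111111111110111111111011111111110 (40 bits)


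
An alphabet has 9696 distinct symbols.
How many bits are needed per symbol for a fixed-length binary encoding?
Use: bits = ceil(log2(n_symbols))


log2(9696) = 13.2432
Bracket: 2^13 = 8192 < 9696 <= 2^14 = 16384
So ceil(log2(9696)) = 14

bits = ceil(log2(9696)) = ceil(13.2432) = 14 bits


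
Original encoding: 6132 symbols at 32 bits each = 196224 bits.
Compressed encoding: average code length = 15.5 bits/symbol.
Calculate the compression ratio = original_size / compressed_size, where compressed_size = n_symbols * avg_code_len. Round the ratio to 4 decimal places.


original_size = n_symbols * orig_bits = 6132 * 32 = 196224 bits
compressed_size = n_symbols * avg_code_len = 6132 * 15.5 = 95046.0 bits
ratio = original_size / compressed_size = 196224 / 95046.0 = 2.0645

Compression ratio = 2.0645


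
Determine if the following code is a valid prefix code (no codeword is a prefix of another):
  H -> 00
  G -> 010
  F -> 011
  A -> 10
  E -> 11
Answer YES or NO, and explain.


Checking each pair (does one codeword prefix another?):
  H='00' vs G='010': no prefix
  H='00' vs F='011': no prefix
  H='00' vs A='10': no prefix
  H='00' vs E='11': no prefix
  G='010' vs H='00': no prefix
  G='010' vs F='011': no prefix
  G='010' vs A='10': no prefix
  G='010' vs E='11': no prefix
  F='011' vs H='00': no prefix
  F='011' vs G='010': no prefix
  F='011' vs A='10': no prefix
  F='011' vs E='11': no prefix
  A='10' vs H='00': no prefix
  A='10' vs G='010': no prefix
  A='10' vs F='011': no prefix
  A='10' vs E='11': no prefix
  E='11' vs H='00': no prefix
  E='11' vs G='010': no prefix
  E='11' vs F='011': no prefix
  E='11' vs A='10': no prefix
No violation found over all pairs.

YES -- this is a valid prefix code. No codeword is a prefix of any other codeword.


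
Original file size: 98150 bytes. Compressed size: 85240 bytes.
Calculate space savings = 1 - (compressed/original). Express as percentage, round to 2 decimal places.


ratio = compressed/original = 85240/98150 = 0.868467
savings = 1 - ratio = 1 - 0.868467 = 0.131533
as a percentage: 0.131533 * 100 = 13.15%

Space savings = 1 - 85240/98150 = 13.15%


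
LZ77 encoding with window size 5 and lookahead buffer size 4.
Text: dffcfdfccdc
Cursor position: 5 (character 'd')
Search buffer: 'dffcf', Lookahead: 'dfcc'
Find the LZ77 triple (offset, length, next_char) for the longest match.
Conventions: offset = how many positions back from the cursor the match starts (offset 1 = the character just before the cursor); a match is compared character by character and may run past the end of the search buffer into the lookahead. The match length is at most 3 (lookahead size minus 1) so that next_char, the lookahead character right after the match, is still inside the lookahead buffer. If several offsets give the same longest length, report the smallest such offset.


Try each offset into the search buffer:
  offset=1 (pos 4, char 'f'): match length 0
  offset=2 (pos 3, char 'c'): match length 0
  offset=3 (pos 2, char 'f'): match length 0
  offset=4 (pos 1, char 'f'): match length 0
  offset=5 (pos 0, char 'd'): match length 2
Longest match has length 2 at offset 5.
next_char = character at position 5 + 2 = 7 -> 'c'

Best match: offset=5, length=2 (matching 'df' starting at position 0)
LZ77 triple: (5, 2, 'c')


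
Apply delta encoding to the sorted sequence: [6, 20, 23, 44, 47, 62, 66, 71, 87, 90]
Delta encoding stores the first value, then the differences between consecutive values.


First value: 6
Deltas:
  20 - 6 = 14
  23 - 20 = 3
  44 - 23 = 21
  47 - 44 = 3
  62 - 47 = 15
  66 - 62 = 4
  71 - 66 = 5
  87 - 71 = 16
  90 - 87 = 3


Delta encoded: [6, 14, 3, 21, 3, 15, 4, 5, 16, 3]


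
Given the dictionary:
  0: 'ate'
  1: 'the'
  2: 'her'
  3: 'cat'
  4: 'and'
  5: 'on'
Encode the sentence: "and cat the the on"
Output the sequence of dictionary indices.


Look up each word in the dictionary:
  'and' -> 4
  'cat' -> 3
  'the' -> 1
  'the' -> 1
  'on' -> 5

Encoded: [4, 3, 1, 1, 5]


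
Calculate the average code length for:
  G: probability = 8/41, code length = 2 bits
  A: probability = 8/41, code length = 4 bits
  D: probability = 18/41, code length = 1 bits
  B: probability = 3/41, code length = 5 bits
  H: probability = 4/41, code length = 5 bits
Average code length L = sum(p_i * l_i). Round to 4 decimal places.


Weighted contributions p_i * l_i:
  G: (8/41) * 2 = 16/41
  A: (8/41) * 4 = 32/41
  D: (18/41) * 1 = 18/41
  B: (3/41) * 5 = 15/41
  H: (4/41) * 5 = 20/41
Sum = (16 + 32 + 18 + 15 + 20)/41 = 101/41

L = 101/41 = 2.4634 bits/symbol


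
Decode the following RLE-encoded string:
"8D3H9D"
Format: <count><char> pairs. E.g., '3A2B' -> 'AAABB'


Expanding each <count><char> pair:
  8D -> 'DDDDDDDD'
  3H -> 'HHH'
  9D -> 'DDDDDDDDD'

Decoded = DDDDDDDDHHHDDDDDDDDD


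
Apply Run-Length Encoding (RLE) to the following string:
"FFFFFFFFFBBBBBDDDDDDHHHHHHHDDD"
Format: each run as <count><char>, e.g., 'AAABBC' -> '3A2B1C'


Scanning runs left to right:
  i=0: run of 'F' x 9 -> '9F'
  i=9: run of 'B' x 5 -> '5B'
  i=14: run of 'D' x 6 -> '6D'
  i=20: run of 'H' x 7 -> '7H'
  i=27: run of 'D' x 3 -> '3D'

RLE = 9F5B6D7H3D


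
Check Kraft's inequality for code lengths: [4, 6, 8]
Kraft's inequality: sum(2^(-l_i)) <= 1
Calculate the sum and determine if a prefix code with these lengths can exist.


Sum = 2^(-4) + 2^(-6) + 2^(-8)
    = 0.0625 + 0.015625 + 0.00390625
    = 21/256 = 0.08203125
Since 0.08203125 <= 1, Kraft's inequality IS satisfied.
A prefix code with these lengths CAN exist.

Kraft sum = 0.08203125. Satisfied.


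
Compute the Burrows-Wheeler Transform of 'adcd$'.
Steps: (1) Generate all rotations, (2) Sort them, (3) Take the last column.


Rotations (sorted):
  0: $adcd -> last char: d
  1: adcd$ -> last char: $
  2: cd$ad -> last char: d
  3: d$adc -> last char: c
  4: dcd$a -> last char: a


BWT = d$dca


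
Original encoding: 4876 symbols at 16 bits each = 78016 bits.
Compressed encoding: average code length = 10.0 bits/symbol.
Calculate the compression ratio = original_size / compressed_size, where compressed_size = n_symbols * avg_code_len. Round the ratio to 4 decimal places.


original_size = n_symbols * orig_bits = 4876 * 16 = 78016 bits
compressed_size = n_symbols * avg_code_len = 4876 * 10.0 = 48760.0 bits
ratio = original_size / compressed_size = 78016 / 48760.0 = 1.6

Compression ratio = 1.6


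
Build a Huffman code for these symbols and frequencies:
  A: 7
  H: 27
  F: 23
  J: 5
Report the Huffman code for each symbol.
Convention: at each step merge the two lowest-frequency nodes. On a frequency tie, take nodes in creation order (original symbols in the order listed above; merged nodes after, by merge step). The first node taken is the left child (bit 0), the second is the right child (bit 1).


Huffman tree construction:
Step 1: Merge J(5) + A(7) = 12
Step 2: Merge (J+A)(12) + F(23) = 35
Step 3: Merge H(27) + ((J+A)+F)(35) = 62
Read each symbol's code off the tree from the root (left child = 0, right child = 1).

Codes:
  A: 101 (length 3)
  H: 0 (length 1)
  F: 11 (length 2)
  J: 100 (length 3)
Average code length: 109/62 = 1.7581 bits/symbol


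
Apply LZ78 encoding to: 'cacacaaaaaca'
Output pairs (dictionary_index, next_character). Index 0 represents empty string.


LZ78 encoding steps:
Dictionary: {0: ''}
Step 1: w='' (idx 0), next='c' -> output (0, 'c'), add 'c' as idx 1
Step 2: w='' (idx 0), next='a' -> output (0, 'a'), add 'a' as idx 2
Step 3: w='c' (idx 1), next='a' -> output (1, 'a'), add 'ca' as idx 3
Step 4: w='ca' (idx 3), next='a' -> output (3, 'a'), add 'caa' as idx 4
Step 5: w='a' (idx 2), next='a' -> output (2, 'a'), add 'aa' as idx 5
Step 6: w='a' (idx 2), next='c' -> output (2, 'c'), add 'ac' as idx 6
Step 7: w='a' (idx 2), end of input -> output (2, '')


Encoded: [(0, 'c'), (0, 'a'), (1, 'a'), (3, 'a'), (2, 'a'), (2, 'c'), (2, '')]


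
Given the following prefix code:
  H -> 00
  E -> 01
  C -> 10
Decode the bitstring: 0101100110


Decoding step by step:
Bits 01 -> E
Bits 01 -> E
Bits 10 -> C
Bits 01 -> E
Bits 10 -> C


Decoded message: EECEC


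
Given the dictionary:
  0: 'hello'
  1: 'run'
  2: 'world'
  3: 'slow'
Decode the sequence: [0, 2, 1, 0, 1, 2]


Look up each index in the dictionary:
  0 -> 'hello'
  2 -> 'world'
  1 -> 'run'
  0 -> 'hello'
  1 -> 'run'
  2 -> 'world'

Decoded: "hello world run hello run world"


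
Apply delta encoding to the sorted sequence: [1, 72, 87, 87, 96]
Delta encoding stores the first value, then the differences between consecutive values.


First value: 1
Deltas:
  72 - 1 = 71
  87 - 72 = 15
  87 - 87 = 0
  96 - 87 = 9


Delta encoded: [1, 71, 15, 0, 9]


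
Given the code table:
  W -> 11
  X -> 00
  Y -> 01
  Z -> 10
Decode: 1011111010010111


Decoding:
10 -> Z
11 -> W
11 -> W
10 -> Z
10 -> Z
01 -> Y
01 -> Y
11 -> W


Result: ZWWZZYYW


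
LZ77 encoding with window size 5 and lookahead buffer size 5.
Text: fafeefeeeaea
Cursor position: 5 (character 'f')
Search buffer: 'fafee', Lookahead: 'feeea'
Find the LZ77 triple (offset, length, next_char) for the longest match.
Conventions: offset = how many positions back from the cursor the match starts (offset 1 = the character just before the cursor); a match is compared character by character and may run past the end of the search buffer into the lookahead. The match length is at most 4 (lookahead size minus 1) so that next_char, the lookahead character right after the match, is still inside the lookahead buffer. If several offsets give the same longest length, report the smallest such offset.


Try each offset into the search buffer:
  offset=1 (pos 4, char 'e'): match length 0
  offset=2 (pos 3, char 'e'): match length 0
  offset=3 (pos 2, char 'f'): match length 3
  offset=4 (pos 1, char 'a'): match length 0
  offset=5 (pos 0, char 'f'): match length 1
Longest match has length 3 at offset 3.
next_char = character at position 5 + 3 = 8 -> 'e'

Best match: offset=3, length=3 (matching 'fee' starting at position 2)
LZ77 triple: (3, 3, 'e')


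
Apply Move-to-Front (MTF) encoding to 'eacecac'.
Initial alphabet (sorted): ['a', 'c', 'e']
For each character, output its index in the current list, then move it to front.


MTF encoding:
'e': index 2 in ['a', 'c', 'e'] -> ['e', 'a', 'c']
'a': index 1 in ['e', 'a', 'c'] -> ['a', 'e', 'c']
'c': index 2 in ['a', 'e', 'c'] -> ['c', 'a', 'e']
'e': index 2 in ['c', 'a', 'e'] -> ['e', 'c', 'a']
'c': index 1 in ['e', 'c', 'a'] -> ['c', 'e', 'a']
'a': index 2 in ['c', 'e', 'a'] -> ['a', 'c', 'e']
'c': index 1 in ['a', 'c', 'e'] -> ['c', 'a', 'e']


Output: [2, 1, 2, 2, 1, 2, 1]


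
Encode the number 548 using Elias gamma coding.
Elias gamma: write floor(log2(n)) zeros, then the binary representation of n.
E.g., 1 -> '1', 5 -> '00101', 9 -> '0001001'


num_bits = floor(log2(548)) + 1 = 10
leading_zeros = num_bits - 1 = 9
binary(548) = 1000100100

Elias gamma(548) = '000000000' + '1000100100' = 0000000001000100100 (19 bits)


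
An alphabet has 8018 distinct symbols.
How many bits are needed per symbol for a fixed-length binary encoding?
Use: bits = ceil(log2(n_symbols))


log2(8018) = 12.969
Bracket: 2^12 = 4096 < 8018 <= 2^13 = 8192
So ceil(log2(8018)) = 13

bits = ceil(log2(8018)) = ceil(12.969) = 13 bits


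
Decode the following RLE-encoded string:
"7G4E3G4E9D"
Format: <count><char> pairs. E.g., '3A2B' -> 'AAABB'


Expanding each <count><char> pair:
  7G -> 'GGGGGGG'
  4E -> 'EEEE'
  3G -> 'GGG'
  4E -> 'EEEE'
  9D -> 'DDDDDDDDD'

Decoded = GGGGGGGEEEEGGGEEEEDDDDDDDDD


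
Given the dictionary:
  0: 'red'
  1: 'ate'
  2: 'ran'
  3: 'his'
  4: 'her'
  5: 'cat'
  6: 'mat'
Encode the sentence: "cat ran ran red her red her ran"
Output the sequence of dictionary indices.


Look up each word in the dictionary:
  'cat' -> 5
  'ran' -> 2
  'ran' -> 2
  'red' -> 0
  'her' -> 4
  'red' -> 0
  'her' -> 4
  'ran' -> 2

Encoded: [5, 2, 2, 0, 4, 0, 4, 2]


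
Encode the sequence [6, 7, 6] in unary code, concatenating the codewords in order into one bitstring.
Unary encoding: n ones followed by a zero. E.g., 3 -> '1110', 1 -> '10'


Encode each number as n ones followed by a terminating 0:
  6 -> 1111110 (7 bits)
  7 -> 11111110 (8 bits)
  6 -> 1111110 (7 bits)
Total length = 7 + 8 + 7 = 22 bits.

Unary([6, 7, 6]) = 1111110111111101111110 (22 bits)


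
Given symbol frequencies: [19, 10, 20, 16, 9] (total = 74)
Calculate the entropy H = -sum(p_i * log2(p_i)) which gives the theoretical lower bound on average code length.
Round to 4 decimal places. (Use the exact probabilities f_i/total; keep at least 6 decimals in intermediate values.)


Per-symbol terms -p_i * log2(p_i) with p_i = f_i/74:
  p = 19/74 = 0.256757: log2(p) = -1.961526, -p*log2(p) = 0.503635
  p = 10/74 = 0.135135: log2(p) = -2.887525, -p*log2(p) = 0.390206
  p = 20/74 = 0.270270: log2(p) = -1.887525, -p*log2(p) = 0.510142
  p = 16/74 = 0.216216: log2(p) = -2.209453, -p*log2(p) = 0.477720
  p = 9/74 = 0.121622: log2(p) = -3.039528, -p*log2(p) = 0.369672
H = 0.503635 + 0.390206 + 0.510142 + 0.477720 + 0.369672 = 2.251375

H = 2.2514 bits/symbol


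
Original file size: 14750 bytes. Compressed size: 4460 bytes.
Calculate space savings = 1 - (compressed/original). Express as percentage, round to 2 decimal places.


ratio = compressed/original = 4460/14750 = 0.302373
savings = 1 - ratio = 1 - 0.302373 = 0.697627
as a percentage: 0.697627 * 100 = 69.76%

Space savings = 1 - 4460/14750 = 69.76%


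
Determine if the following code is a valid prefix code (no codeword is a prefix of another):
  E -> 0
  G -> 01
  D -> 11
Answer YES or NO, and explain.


Checking each pair (does one codeword prefix another?):
  E='0' vs G='01': prefix -- VIOLATION

NO -- this is NOT a valid prefix code. E (0) is a prefix of G (01).


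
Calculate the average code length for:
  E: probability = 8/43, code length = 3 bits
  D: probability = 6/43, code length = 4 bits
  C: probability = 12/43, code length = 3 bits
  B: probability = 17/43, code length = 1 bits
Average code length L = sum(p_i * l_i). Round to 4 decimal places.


Weighted contributions p_i * l_i:
  E: (8/43) * 3 = 24/43
  D: (6/43) * 4 = 24/43
  C: (12/43) * 3 = 36/43
  B: (17/43) * 1 = 17/43
Sum = (24 + 24 + 36 + 17)/43 = 101/43

L = 101/43 = 2.3488 bits/symbol


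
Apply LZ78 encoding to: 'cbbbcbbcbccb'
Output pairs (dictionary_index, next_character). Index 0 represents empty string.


LZ78 encoding steps:
Dictionary: {0: ''}
Step 1: w='' (idx 0), next='c' -> output (0, 'c'), add 'c' as idx 1
Step 2: w='' (idx 0), next='b' -> output (0, 'b'), add 'b' as idx 2
Step 3: w='b' (idx 2), next='b' -> output (2, 'b'), add 'bb' as idx 3
Step 4: w='c' (idx 1), next='b' -> output (1, 'b'), add 'cb' as idx 4
Step 5: w='b' (idx 2), next='c' -> output (2, 'c'), add 'bc' as idx 5
Step 6: w='bc' (idx 5), next='c' -> output (5, 'c'), add 'bcc' as idx 6
Step 7: w='b' (idx 2), end of input -> output (2, '')


Encoded: [(0, 'c'), (0, 'b'), (2, 'b'), (1, 'b'), (2, 'c'), (5, 'c'), (2, '')]


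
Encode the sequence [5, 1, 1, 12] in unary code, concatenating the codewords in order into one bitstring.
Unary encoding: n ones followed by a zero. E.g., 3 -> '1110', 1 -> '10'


Encode each number as n ones followed by a terminating 0:
  5 -> 111110 (6 bits)
  1 -> 10 (2 bits)
  1 -> 10 (2 bits)
  12 -> 1111111111110 (13 bits)
Total length = 6 + 2 + 2 + 13 = 23 bits.

Unary([5, 1, 1, 12]) = 11111010101111111111110 (23 bits)


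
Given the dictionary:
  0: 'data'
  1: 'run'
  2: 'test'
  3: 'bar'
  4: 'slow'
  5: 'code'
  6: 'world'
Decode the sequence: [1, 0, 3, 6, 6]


Look up each index in the dictionary:
  1 -> 'run'
  0 -> 'data'
  3 -> 'bar'
  6 -> 'world'
  6 -> 'world'

Decoded: "run data bar world world"


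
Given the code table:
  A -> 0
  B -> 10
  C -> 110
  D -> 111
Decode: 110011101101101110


Decoding:
110 -> C
0 -> A
111 -> D
0 -> A
110 -> C
110 -> C
111 -> D
0 -> A


Result: CADACCDA


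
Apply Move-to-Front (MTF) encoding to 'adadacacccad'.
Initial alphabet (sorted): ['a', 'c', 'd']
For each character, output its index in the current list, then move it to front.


MTF encoding:
'a': index 0 in ['a', 'c', 'd'] -> ['a', 'c', 'd']
'd': index 2 in ['a', 'c', 'd'] -> ['d', 'a', 'c']
'a': index 1 in ['d', 'a', 'c'] -> ['a', 'd', 'c']
'd': index 1 in ['a', 'd', 'c'] -> ['d', 'a', 'c']
'a': index 1 in ['d', 'a', 'c'] -> ['a', 'd', 'c']
'c': index 2 in ['a', 'd', 'c'] -> ['c', 'a', 'd']
'a': index 1 in ['c', 'a', 'd'] -> ['a', 'c', 'd']
'c': index 1 in ['a', 'c', 'd'] -> ['c', 'a', 'd']
'c': index 0 in ['c', 'a', 'd'] -> ['c', 'a', 'd']
'c': index 0 in ['c', 'a', 'd'] -> ['c', 'a', 'd']
'a': index 1 in ['c', 'a', 'd'] -> ['a', 'c', 'd']
'd': index 2 in ['a', 'c', 'd'] -> ['d', 'a', 'c']


Output: [0, 2, 1, 1, 1, 2, 1, 1, 0, 0, 1, 2]


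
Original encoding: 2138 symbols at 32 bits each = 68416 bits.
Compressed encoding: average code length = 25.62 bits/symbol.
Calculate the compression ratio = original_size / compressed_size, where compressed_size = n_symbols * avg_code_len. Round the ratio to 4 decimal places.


original_size = n_symbols * orig_bits = 2138 * 32 = 68416 bits
compressed_size = n_symbols * avg_code_len = 2138 * 25.62 = 54775.56 bits
ratio = original_size / compressed_size = 68416 / 54775.56 = 1.249

Compression ratio = 1.249


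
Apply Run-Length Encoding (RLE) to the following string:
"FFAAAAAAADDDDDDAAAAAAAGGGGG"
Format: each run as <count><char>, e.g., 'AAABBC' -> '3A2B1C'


Scanning runs left to right:
  i=0: run of 'F' x 2 -> '2F'
  i=2: run of 'A' x 7 -> '7A'
  i=9: run of 'D' x 6 -> '6D'
  i=15: run of 'A' x 7 -> '7A'
  i=22: run of 'G' x 5 -> '5G'

RLE = 2F7A6D7A5G


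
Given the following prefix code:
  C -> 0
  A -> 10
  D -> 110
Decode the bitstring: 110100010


Decoding step by step:
Bits 110 -> D
Bits 10 -> A
Bits 0 -> C
Bits 0 -> C
Bits 10 -> A


Decoded message: DACCA


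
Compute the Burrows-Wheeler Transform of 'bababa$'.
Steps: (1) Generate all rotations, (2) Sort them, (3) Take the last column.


Rotations (sorted):
  0: $bababa -> last char: a
  1: a$babab -> last char: b
  2: aba$bab -> last char: b
  3: ababa$b -> last char: b
  4: ba$baba -> last char: a
  5: baba$ba -> last char: a
  6: bababa$ -> last char: $


BWT = abbbaa$
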